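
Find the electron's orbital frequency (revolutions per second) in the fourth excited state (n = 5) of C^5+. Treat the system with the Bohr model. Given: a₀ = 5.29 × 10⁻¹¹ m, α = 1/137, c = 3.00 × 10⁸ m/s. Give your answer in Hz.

1.90 × 10¹⁵ Hz

r = n²a₀/Z = 2.20 × 10⁻¹⁰ m, v = Zαc/n = 2.63 × 10⁶ m/s
f = v/(2πr) = 1.90 × 10¹⁵ Hz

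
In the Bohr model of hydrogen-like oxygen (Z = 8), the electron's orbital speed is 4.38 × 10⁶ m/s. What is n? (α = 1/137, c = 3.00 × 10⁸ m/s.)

v_n = Zαc/n ⇒ n = Zαc/v = 8 × 0.00730 × 3.00 × 10⁸ / 4.38 × 10⁶ ≈ 4.00
n = 4

4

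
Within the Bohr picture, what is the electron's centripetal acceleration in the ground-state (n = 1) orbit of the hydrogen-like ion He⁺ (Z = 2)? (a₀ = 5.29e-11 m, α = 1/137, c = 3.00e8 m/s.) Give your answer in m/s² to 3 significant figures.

7.25e23 m/s²

r = n²a₀/Z = 2.65e-11 m, v = Zαc/n = 4.38e6 m/s
a = v²/r = (4.38e6)² / 2.65e-11 = 7.25e23 m/s²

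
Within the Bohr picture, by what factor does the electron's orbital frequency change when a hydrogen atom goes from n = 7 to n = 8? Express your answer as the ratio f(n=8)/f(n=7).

f ∝ Z^2 · n^-3; with Z fixed, f ∝ n^-3.
f(n=8)/f(n=7) = (8/7)^-3 = 343/512

343/512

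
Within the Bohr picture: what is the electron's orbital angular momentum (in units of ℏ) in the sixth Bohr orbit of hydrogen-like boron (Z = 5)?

L_n = nℏ, so L/ℏ = n = 6.

6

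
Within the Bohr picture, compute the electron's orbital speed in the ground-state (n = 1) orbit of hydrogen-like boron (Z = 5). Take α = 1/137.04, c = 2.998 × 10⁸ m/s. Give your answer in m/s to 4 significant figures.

1.094 × 10⁷ m/s

v_n = Zαc/n = 5 × 0.007297 × 2.998 × 10⁸ / 1
    = 1.094 × 10⁷ m/s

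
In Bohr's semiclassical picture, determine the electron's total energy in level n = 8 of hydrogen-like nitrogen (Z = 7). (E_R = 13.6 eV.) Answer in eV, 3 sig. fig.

-10.4 eV

E_n = −E_R·Z²/n² = −13.6 × 7²/8² = -10.4 eV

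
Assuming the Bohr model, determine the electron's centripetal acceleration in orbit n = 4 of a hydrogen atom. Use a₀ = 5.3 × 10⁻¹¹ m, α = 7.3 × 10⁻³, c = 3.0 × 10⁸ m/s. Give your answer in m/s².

r = n²a₀/Z = 8.5 × 10⁻¹⁰ m, v = Zαc/n = 5.5 × 10⁵ m/s
a = v²/r = (5.5 × 10⁵)² / 8.5 × 10⁻¹⁰ = 3.5 × 10²⁰ m/s²

3.5 × 10²⁰ m/s²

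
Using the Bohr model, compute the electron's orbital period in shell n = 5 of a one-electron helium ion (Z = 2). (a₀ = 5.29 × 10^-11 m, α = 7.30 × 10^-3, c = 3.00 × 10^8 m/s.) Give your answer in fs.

r = n²a₀/Z = 5²·5.29 × 10^-11/2 = 6.61 × 10^-10 m
v = Zαc/n = 2·0.00730·3.00 × 10^8/5 = 8.76 × 10^5 m/s
T = 2πr/v = 4.74 × 10^-15 s = 4.74 fs

4.74 fs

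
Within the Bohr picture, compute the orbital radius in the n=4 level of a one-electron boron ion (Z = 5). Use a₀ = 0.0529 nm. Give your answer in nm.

0.169 nm

r_n = n²a₀/Z = 4² × 0.0529 / 5
    = 16 × 0.0529 / 5 = 0.169 nm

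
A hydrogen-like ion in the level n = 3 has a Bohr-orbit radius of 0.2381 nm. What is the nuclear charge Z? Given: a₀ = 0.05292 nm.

2

r_n = n²a₀/Z ⇒ Z = n²a₀/r = 3² × 0.05292 / 0.2381 ≈ 2.00
Z = 2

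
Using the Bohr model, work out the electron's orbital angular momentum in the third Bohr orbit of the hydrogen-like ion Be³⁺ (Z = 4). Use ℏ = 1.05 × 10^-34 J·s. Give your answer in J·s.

L_n = nℏ = 3 × 1.05 × 10^-34 = 3.15 × 10^-34 J·s

3.15 × 10^-34 J·s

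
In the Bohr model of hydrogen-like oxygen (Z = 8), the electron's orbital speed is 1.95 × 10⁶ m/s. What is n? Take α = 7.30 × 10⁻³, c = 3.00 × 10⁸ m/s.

9

v_n = Zαc/n ⇒ n = Zαc/v = 8 × 0.00730 × 3.00 × 10⁸ / 1.95 × 10⁶ ≈ 8.98
n = 9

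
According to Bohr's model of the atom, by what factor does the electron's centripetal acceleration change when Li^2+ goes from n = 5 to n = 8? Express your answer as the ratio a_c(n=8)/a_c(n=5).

a_c ∝ Z^3 · n^-4; with Z fixed, a_c ∝ n^-4.
a_c(n=8)/a_c(n=5) = (8/5)^-4 = 625/4096

625/4096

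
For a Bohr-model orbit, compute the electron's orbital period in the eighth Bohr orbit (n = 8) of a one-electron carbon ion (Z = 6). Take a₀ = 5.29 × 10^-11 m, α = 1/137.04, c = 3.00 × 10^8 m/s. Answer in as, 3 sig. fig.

r = n²a₀/Z = 8²·5.29 × 10^-11/6 = 5.64 × 10^-10 m
v = Zαc/n = 6·0.00730·3.00 × 10^8/8 = 1.64 × 10^6 m/s
T = 2πr/v = 2.16 × 10^-15 s = 2160 as

2160 as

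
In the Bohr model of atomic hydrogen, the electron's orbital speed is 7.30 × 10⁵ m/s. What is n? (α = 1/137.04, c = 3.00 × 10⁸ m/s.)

v_n = Zαc/n ⇒ n = Zαc/v = 1 × 0.00730 × 3.00 × 10⁸ / 7.30 × 10⁵ ≈ 3.00
n = 3

3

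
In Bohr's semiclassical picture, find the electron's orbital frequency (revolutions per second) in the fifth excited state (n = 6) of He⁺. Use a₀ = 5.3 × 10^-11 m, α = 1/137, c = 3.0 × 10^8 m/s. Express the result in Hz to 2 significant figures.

1.2 × 10^14 Hz

r = n²a₀/Z = 9.5 × 10^-10 m, v = Zαc/n = 7.3 × 10^5 m/s
f = v/(2πr) = 1.2 × 10^14 Hz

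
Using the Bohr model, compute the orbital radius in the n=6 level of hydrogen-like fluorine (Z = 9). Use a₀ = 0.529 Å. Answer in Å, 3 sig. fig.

2.12 Å

r_n = n²a₀/Z = 6² × 0.529 / 9
    = 36 × 0.529 / 9 = 2.12 Å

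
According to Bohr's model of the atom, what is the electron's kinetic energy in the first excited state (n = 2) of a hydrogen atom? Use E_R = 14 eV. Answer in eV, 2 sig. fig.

For a Coulomb orbit the virial theorem gives K = −E_n.
E_n = −E_R·Z²/n², so K = E_R·Z²/n² = 14 × 1²/2² = 3.5 eV

3.5 eV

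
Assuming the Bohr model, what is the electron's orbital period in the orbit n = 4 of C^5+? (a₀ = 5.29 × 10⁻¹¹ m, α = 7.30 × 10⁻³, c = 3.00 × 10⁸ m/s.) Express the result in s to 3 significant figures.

2.70 × 10⁻¹⁶ s

r = n²a₀/Z = 4²·5.29 × 10⁻¹¹/6 = 1.41 × 10⁻¹⁰ m
v = Zαc/n = 6·0.00730·3.00 × 10⁸/4 = 3.29 × 10⁶ m/s
T = 2πr/v = 2.70 × 10⁻¹⁶ s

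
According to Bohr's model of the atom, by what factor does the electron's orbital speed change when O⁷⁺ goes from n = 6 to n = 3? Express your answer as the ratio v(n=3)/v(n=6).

2

v ∝ Z^1 · n^-1; with Z fixed, v ∝ n^-1.
v(n=3)/v(n=6) = (3/6)^-1 = 2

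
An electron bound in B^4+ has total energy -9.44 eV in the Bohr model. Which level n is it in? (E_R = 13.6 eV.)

E_n = −E_R Z²/n² ⇒ n² = E_R Z²/(−E_n) = 13.6 × 5² / 9.44 ≈ 36.02
n = 6

6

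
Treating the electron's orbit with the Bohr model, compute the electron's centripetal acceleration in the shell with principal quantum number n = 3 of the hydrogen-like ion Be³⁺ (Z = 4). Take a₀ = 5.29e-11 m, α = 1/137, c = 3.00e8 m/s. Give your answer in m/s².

r = n²a₀/Z = 1.19e-10 m, v = Zαc/n = 2.92e6 m/s
a = v²/r = (2.92e6)² / 1.19e-10 = 7.16e22 m/s²

7.16e22 m/s²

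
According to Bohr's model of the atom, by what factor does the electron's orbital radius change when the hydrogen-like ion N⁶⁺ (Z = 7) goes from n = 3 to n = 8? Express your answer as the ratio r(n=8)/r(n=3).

64/9

r ∝ Z^-1 · n^2; with Z fixed, r ∝ n^2.
r(n=8)/r(n=3) = (8/3)^2 = 64/9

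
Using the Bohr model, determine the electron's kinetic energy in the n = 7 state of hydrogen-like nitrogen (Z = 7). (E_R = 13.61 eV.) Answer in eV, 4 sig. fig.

13.61 eV

For a Coulomb orbit the virial theorem gives K = −E_n.
E_n = −E_R·Z²/n², so K = E_R·Z²/n² = 13.61 × 7²/7² = 13.61 eV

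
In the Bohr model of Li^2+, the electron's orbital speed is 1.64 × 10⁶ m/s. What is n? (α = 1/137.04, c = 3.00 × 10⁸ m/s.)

4

v_n = Zαc/n ⇒ n = Zαc/v = 3 × 0.00730 × 3.00 × 10⁸ / 1.64 × 10⁶ ≈ 4.00
n = 4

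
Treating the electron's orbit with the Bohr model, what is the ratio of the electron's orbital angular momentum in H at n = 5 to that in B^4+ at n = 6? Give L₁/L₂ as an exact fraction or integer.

L = nℏ is independent of Z.
L₁/L₂ = n₁/n₂ = 5/6 = 5/6

5/6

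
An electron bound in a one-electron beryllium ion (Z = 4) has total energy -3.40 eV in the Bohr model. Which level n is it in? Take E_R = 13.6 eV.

E_n = −E_R Z²/n² ⇒ n² = E_R Z²/(−E_n) = 13.6 × 4² / 3.40 ≈ 64.00
n = 8

8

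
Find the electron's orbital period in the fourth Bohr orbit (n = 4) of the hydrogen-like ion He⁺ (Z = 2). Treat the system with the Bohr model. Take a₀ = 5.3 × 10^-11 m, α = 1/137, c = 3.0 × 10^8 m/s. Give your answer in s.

r = n²a₀/Z = 4²·5.3 × 10^-11/2 = 4.2 × 10^-10 m
v = Zαc/n = 2·0.0073·3.0 × 10^8/4 = 1.1 × 10^6 m/s
T = 2πr/v = 2.4 × 10^-15 s

2.4 × 10^-15 s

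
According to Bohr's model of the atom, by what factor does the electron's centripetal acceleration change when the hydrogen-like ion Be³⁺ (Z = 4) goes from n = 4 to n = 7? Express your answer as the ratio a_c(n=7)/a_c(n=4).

a_c ∝ Z^3 · n^-4; with Z fixed, a_c ∝ n^-4.
a_c(n=7)/a_c(n=4) = (7/4)^-4 = 256/2401

256/2401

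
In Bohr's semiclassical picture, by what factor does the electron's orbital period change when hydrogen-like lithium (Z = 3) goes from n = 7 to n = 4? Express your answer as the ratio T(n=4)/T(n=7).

64/343

T ∝ Z^-2 · n^3; with Z fixed, T ∝ n^3.
T(n=4)/T(n=7) = (4/7)^3 = 64/343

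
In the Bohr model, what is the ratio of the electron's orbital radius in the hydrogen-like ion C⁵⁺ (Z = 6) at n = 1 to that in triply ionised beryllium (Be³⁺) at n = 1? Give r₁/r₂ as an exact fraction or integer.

r ∝ Z^-1 · n^2
r₁/r₂ = (6/4)^-1 · (1/1)^2 = 2/3

2/3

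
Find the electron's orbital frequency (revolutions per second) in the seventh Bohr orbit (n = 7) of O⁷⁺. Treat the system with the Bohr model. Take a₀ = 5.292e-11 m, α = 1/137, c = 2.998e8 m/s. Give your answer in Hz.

1.228e15 Hz

r = n²a₀/Z = 3.241e-10 m, v = Zαc/n = 2.501e6 m/s
f = v/(2πr) = 1.228e15 Hz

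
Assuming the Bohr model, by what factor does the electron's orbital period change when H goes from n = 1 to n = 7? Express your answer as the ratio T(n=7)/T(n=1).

T ∝ Z^-2 · n^3; with Z fixed, T ∝ n^3.
T(n=7)/T(n=1) = (7/1)^3 = 343

343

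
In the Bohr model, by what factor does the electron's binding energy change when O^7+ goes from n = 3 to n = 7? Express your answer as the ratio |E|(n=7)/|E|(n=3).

|E| ∝ Z^2 · n^-2; with Z fixed, |E| ∝ n^-2.
|E|(n=7)/|E|(n=3) = (7/3)^-2 = 9/49

9/49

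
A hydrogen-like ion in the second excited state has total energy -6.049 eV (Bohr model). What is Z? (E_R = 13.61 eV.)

2

E_n = −E_R Z²/n² ⇒ Z² = −E_n n²/E_R = 6.049 × 3² / 13.61 ≈ 4.00
Z = 2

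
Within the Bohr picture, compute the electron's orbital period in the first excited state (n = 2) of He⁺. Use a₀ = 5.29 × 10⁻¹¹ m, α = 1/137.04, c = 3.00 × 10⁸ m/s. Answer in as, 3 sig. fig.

304 as

r = n²a₀/Z = 2²·5.29 × 10⁻¹¹/2 = 1.06 × 10⁻¹⁰ m
v = Zαc/n = 2·0.00730·3.00 × 10⁸/2 = 2.19 × 10⁶ m/s
T = 2πr/v = 3.04 × 10⁻¹⁶ s = 304 as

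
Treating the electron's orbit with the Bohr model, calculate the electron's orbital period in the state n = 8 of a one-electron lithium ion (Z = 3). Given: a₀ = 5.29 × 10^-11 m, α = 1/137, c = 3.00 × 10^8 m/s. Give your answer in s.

r = n²a₀/Z = 8²·5.29 × 10^-11/3 = 1.13 × 10^-9 m
v = Zαc/n = 3·0.00730·3.00 × 10^8/8 = 8.21 × 10^5 m/s
T = 2πr/v = 8.63 × 10^-15 s

8.63 × 10^-15 s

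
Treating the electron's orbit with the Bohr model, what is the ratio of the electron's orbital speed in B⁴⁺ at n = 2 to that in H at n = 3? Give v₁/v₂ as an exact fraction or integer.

15/2

v ∝ Z^1 · n^-1
v₁/v₂ = (5/1)^1 · (2/3)^-1 = 15/2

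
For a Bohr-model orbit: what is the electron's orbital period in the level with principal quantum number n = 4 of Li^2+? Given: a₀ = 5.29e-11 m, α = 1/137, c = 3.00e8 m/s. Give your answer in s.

1.08e-15 s

r = n²a₀/Z = 4²·5.29e-11/3 = 2.82e-10 m
v = Zαc/n = 3·0.00730·3.00e8/4 = 1.64e6 m/s
T = 2πr/v = 1.08e-15 s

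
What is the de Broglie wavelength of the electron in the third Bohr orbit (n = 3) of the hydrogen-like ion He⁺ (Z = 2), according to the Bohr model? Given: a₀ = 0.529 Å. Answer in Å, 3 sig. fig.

4.99 Å

The Bohr quantisation condition is nλ = 2πr_n.
r_n = n²a₀/Z = 2.38 Å
λ = 2πr_n/n = 2π·2.38/3 = 4.99 Å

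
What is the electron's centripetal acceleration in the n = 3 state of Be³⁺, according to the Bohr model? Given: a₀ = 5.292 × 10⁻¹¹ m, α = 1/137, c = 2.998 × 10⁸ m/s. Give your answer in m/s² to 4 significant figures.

r = n²a₀/Z = 1.191 × 10⁻¹⁰ m, v = Zαc/n = 2.918 × 10⁶ m/s
a = v²/r = (2.918 × 10⁶)² / 1.191 × 10⁻¹⁰ = 7.150 × 10²² m/s²

7.150 × 10²² m/s²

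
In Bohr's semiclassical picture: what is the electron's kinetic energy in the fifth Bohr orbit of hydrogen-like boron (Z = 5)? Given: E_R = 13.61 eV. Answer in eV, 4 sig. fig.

For a Coulomb orbit the virial theorem gives K = −E_n.
E_n = −E_R·Z²/n², so K = E_R·Z²/n² = 13.61 × 5²/5² = 13.61 eV

13.61 eV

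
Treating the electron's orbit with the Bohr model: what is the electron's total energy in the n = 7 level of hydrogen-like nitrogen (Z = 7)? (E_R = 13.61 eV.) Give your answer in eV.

E_n = −E_R·Z²/n² = −13.61 × 7²/7² = -13.61 eV

-13.61 eV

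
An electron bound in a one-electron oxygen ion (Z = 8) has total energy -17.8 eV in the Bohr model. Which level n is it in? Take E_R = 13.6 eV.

7

E_n = −E_R Z²/n² ⇒ n² = E_R Z²/(−E_n) = 13.6 × 8² / 17.8 ≈ 48.90
n = 7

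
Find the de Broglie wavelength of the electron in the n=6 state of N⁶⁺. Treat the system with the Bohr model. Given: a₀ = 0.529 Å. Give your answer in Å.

2.85 Å

The Bohr quantisation condition is nλ = 2πr_n.
r_n = n²a₀/Z = 2.72 Å
λ = 2πr_n/n = 2π·2.72/6 = 2.85 Å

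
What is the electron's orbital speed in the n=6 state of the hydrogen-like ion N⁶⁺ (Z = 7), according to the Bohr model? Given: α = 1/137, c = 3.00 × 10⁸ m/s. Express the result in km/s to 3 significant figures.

v_n = Zαc/n = 7 × 0.00730 × 3.00 × 10⁸ / 6
    = 2550 km/s

2550 km/s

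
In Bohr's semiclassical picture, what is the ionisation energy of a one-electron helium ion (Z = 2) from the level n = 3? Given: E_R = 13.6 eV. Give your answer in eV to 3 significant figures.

6.04 eV

E_n = −E_R·Z²/n² = −13.6 × 2²/3² eV = -6.04 eV
Ionisation energy = −E_n = 6.04 eV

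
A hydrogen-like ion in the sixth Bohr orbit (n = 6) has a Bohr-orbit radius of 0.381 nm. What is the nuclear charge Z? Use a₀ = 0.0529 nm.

5

r_n = n²a₀/Z ⇒ Z = n²a₀/r = 6² × 0.0529 / 0.381 ≈ 5.00
Z = 5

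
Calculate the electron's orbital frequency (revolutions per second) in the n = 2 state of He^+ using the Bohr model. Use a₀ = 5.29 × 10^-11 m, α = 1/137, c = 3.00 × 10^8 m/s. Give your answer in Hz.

3.29 × 10^15 Hz

r = n²a₀/Z = 1.06 × 10^-10 m, v = Zαc/n = 2.19 × 10^6 m/s
f = v/(2πr) = 3.29 × 10^15 Hz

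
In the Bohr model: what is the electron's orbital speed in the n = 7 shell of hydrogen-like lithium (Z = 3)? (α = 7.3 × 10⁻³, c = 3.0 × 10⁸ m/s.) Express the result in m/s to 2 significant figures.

9.4 × 10⁵ m/s

v_n = Zαc/n = 3 × 0.0073 × 3.0 × 10⁸ / 7
    = 9.4 × 10⁵ m/s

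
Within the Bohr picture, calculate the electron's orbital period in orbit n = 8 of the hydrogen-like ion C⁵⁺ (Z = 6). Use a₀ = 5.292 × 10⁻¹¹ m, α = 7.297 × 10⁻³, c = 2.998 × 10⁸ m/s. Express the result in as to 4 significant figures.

r = n²a₀/Z = 8²·5.292 × 10⁻¹¹/6 = 5.645 × 10⁻¹⁰ m
v = Zαc/n = 6·0.007297·2.998 × 10⁸/8 = 1.641 × 10⁶ m/s
T = 2πr/v = 2.162 × 10⁻¹⁵ s = 2162 as

2162 as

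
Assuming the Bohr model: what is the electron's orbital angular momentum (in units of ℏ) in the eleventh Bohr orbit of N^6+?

11

L_n = nℏ, so L/ℏ = n = 11.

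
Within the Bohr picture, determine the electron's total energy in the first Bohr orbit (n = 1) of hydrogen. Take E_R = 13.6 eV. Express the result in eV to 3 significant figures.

E_n = −E_R·Z²/n² = −13.6 × 1²/1² = -13.6 eV

-13.6 eV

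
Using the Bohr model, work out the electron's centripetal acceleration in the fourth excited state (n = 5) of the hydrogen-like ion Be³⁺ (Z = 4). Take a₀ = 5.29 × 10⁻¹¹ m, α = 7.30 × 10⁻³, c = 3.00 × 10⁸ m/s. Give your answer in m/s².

r = n²a₀/Z = 3.31 × 10⁻¹⁰ m, v = Zαc/n = 1.75 × 10⁶ m/s
a = v²/r = (1.75 × 10⁶)² / 3.31 × 10⁻¹⁰ = 9.28 × 10²¹ m/s²

9.28 × 10²¹ m/s²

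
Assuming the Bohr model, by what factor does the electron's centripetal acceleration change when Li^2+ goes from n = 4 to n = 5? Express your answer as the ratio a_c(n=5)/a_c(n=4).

256/625

a_c ∝ Z^3 · n^-4; with Z fixed, a_c ∝ n^-4.
a_c(n=5)/a_c(n=4) = (5/4)^-4 = 256/625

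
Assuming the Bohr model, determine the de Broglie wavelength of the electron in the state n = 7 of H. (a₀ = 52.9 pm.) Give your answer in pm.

The Bohr quantisation condition is nλ = 2πr_n.
r_n = n²a₀/Z = 2590 pm
λ = 2πr_n/n = 2π·2590/7 = 2330 pm

2330 pm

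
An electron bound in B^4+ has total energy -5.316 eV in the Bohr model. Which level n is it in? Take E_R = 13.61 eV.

8

E_n = −E_R Z²/n² ⇒ n² = E_R Z²/(−E_n) = 13.61 × 5² / 5.316 ≈ 64.00
n = 8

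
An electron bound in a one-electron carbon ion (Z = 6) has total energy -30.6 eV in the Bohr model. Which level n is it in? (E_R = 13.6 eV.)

4

E_n = −E_R Z²/n² ⇒ n² = E_R Z²/(−E_n) = 13.6 × 6² / 30.6 ≈ 16.00
n = 4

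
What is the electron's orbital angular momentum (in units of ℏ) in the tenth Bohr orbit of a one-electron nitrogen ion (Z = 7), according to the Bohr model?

L_n = nℏ, so L/ℏ = n = 10.

10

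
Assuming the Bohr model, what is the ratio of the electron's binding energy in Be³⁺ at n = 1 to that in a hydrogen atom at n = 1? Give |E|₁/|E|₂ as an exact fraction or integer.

16

|E| ∝ Z^2 · n^-2
|E|₁/|E|₂ = (4/1)^2 · (1/1)^-2 = 16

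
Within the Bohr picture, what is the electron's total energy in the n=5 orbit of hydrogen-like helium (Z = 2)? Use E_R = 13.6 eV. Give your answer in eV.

E_n = −E_R·Z²/n² = −13.6 × 2²/5² = -2.18 eV

-2.18 eV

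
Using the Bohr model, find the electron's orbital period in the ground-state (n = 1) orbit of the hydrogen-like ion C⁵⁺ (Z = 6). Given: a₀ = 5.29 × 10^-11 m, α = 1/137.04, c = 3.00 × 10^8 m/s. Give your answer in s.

r = n²a₀/Z = 1²·5.29 × 10^-11/6 = 8.82 × 10^-12 m
v = Zαc/n = 6·0.00730·3.00 × 10^8/1 = 1.31 × 10^7 m/s
T = 2πr/v = 4.22 × 10^-18 s

4.22 × 10^-18 s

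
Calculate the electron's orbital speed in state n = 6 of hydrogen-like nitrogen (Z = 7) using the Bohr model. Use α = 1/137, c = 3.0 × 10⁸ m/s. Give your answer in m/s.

2.6 × 10⁶ m/s

v_n = Zαc/n = 7 × 0.0073 × 3.0 × 10⁸ / 6
    = 2.6 × 10⁶ m/s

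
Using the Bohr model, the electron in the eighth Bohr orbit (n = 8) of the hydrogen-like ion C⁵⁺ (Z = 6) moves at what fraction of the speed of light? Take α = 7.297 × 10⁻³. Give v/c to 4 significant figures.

v_n = Zαc/n, so v/c = Zα/n = 6 × 0.007297 / 8 = 0.005473

0.005473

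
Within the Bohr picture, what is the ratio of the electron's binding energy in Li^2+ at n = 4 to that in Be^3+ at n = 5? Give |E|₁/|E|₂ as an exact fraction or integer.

225/256

|E| ∝ Z^2 · n^-2
|E|₁/|E|₂ = (3/4)^2 · (4/5)^-2 = 225/256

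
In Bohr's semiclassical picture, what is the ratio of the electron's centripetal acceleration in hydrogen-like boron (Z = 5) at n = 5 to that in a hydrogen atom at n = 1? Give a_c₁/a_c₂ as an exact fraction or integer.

1/5

a_c ∝ Z^3 · n^-4
a_c₁/a_c₂ = (5/1)^3 · (5/1)^-4 = 1/5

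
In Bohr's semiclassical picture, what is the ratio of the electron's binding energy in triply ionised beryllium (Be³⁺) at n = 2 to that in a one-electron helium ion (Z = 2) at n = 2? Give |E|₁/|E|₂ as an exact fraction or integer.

|E| ∝ Z^2 · n^-2
|E|₁/|E|₂ = (4/2)^2 · (2/2)^-2 = 4

4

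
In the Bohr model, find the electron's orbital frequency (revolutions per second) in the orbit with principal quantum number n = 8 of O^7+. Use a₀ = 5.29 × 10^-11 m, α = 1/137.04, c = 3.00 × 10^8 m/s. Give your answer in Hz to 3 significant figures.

8.23 × 10^14 Hz

r = n²a₀/Z = 4.23 × 10^-10 m, v = Zαc/n = 2.19 × 10^6 m/s
f = v/(2πr) = 8.23 × 10^14 Hz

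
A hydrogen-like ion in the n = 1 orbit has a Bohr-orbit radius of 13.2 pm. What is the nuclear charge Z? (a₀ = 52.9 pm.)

4

r_n = n²a₀/Z ⇒ Z = n²a₀/r = 1² × 52.9 / 13.2 ≈ 4.01
Z = 4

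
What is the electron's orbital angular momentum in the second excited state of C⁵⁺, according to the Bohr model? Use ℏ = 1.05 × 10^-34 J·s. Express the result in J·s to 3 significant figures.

L_n = nℏ = 3 × 1.05 × 10^-34 = 3.15 × 10^-34 J·s

3.15 × 10^-34 J·s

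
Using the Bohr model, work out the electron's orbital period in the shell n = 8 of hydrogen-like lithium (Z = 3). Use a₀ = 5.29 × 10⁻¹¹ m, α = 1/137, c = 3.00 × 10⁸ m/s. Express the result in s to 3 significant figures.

8.63 × 10⁻¹⁵ s

r = n²a₀/Z = 8²·5.29 × 10⁻¹¹/3 = 1.13 × 10⁻⁹ m
v = Zαc/n = 3·0.00730·3.00 × 10⁸/8 = 8.21 × 10⁵ m/s
T = 2πr/v = 8.63 × 10⁻¹⁵ s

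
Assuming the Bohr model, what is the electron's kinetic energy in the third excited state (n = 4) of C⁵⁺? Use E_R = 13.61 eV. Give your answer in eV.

30.62 eV

For a Coulomb orbit the virial theorem gives K = −E_n.
E_n = −E_R·Z²/n², so K = E_R·Z²/n² = 13.61 × 6²/4² = 30.62 eV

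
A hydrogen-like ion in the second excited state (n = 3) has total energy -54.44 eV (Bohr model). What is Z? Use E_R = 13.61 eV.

6

E_n = −E_R Z²/n² ⇒ Z² = −E_n n²/E_R = 54.44 × 3² / 13.61 ≈ 36.00
Z = 6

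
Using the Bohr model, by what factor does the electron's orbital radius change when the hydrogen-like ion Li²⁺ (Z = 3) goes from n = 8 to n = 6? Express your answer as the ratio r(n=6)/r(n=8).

r ∝ Z^-1 · n^2; with Z fixed, r ∝ n^2.
r(n=6)/r(n=8) = (6/8)^2 = 9/16

9/16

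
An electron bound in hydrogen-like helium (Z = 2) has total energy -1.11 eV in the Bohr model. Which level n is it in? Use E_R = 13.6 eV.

7

E_n = −E_R Z²/n² ⇒ n² = E_R Z²/(−E_n) = 13.6 × 2² / 1.11 ≈ 49.01
n = 7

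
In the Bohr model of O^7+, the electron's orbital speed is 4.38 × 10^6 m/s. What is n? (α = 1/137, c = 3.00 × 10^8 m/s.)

v_n = Zαc/n ⇒ n = Zαc/v = 8 × 0.00730 × 3.00 × 10^8 / 4.38 × 10^6 ≈ 4.00
n = 4

4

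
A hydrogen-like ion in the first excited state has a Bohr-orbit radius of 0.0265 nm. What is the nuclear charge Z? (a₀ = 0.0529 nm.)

8

r_n = n²a₀/Z ⇒ Z = n²a₀/r = 2² × 0.0529 / 0.0265 ≈ 7.98
Z = 8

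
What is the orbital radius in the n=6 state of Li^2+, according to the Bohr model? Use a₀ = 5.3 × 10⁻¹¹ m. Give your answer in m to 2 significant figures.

r_n = n²a₀/Z = 6² × 5.3 × 10⁻¹¹ / 3
    = 36 × 5.3 × 10⁻¹¹ / 3 = 6.4 × 10⁻¹⁰ m

6.4 × 10⁻¹⁰ m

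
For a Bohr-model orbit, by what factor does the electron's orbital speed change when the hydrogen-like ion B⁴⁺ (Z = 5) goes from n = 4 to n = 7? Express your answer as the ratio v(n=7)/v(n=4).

4/7

v ∝ Z^1 · n^-1; with Z fixed, v ∝ n^-1.
v(n=7)/v(n=4) = (7/4)^-1 = 4/7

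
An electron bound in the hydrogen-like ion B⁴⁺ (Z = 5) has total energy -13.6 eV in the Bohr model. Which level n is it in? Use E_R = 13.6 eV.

E_n = −E_R Z²/n² ⇒ n² = E_R Z²/(−E_n) = 13.6 × 5² / 13.6 ≈ 25.00
n = 5

5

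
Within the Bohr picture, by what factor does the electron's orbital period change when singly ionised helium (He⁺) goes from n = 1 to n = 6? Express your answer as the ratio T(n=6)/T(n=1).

216

T ∝ Z^-2 · n^3; with Z fixed, T ∝ n^3.
T(n=6)/T(n=1) = (6/1)^3 = 216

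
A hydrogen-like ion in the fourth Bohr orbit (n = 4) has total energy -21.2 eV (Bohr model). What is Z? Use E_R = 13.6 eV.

5

E_n = −E_R Z²/n² ⇒ Z² = −E_n n²/E_R = 21.2 × 4² / 13.6 ≈ 24.94
Z = 5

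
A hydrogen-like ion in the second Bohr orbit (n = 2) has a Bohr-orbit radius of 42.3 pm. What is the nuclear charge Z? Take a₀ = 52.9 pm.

5

r_n = n²a₀/Z ⇒ Z = n²a₀/r = 2² × 52.9 / 42.3 ≈ 5.00
Z = 5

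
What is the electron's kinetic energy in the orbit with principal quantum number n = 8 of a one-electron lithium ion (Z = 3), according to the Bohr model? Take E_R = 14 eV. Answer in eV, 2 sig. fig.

For a Coulomb orbit the virial theorem gives K = −E_n.
E_n = −E_R·Z²/n², so K = E_R·Z²/n² = 14 × 3²/8² = 2.0 eV

2.0 eV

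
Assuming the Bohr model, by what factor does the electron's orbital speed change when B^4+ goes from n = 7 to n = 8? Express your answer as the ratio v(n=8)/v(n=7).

v ∝ Z^1 · n^-1; with Z fixed, v ∝ n^-1.
v(n=8)/v(n=7) = (8/7)^-1 = 7/8

7/8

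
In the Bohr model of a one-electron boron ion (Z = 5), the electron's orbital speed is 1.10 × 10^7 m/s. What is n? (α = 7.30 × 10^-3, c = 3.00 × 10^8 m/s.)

1

v_n = Zαc/n ⇒ n = Zαc/v = 5 × 0.00730 × 3.00 × 10^8 / 1.10 × 10^7 ≈ 1.00
n = 1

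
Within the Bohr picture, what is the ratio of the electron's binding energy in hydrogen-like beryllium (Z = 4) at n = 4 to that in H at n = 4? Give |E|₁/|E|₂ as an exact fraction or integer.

|E| ∝ Z^2 · n^-2
|E|₁/|E|₂ = (4/1)^2 · (4/4)^-2 = 16

16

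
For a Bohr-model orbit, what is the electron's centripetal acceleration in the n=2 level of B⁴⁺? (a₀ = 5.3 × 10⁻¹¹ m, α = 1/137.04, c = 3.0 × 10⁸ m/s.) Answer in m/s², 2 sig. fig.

7.1 × 10²³ m/s²

r = n²a₀/Z = 4.2 × 10⁻¹¹ m, v = Zαc/n = 5.5 × 10⁶ m/s
a = v²/r = (5.5 × 10⁶)² / 4.2 × 10⁻¹¹ = 7.1 × 10²³ m/s²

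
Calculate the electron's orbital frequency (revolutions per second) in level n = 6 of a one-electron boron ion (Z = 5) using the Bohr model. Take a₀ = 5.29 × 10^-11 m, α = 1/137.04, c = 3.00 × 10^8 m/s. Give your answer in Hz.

r = n²a₀/Z = 3.81 × 10^-10 m, v = Zαc/n = 1.82 × 10^6 m/s
f = v/(2πr) = 7.62 × 10^14 Hz

7.62 × 10^14 Hz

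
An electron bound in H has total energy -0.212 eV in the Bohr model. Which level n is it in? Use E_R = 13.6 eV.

E_n = −E_R Z²/n² ⇒ n² = E_R Z²/(−E_n) = 13.6 × 1² / 0.212 ≈ 64.15
n = 8

8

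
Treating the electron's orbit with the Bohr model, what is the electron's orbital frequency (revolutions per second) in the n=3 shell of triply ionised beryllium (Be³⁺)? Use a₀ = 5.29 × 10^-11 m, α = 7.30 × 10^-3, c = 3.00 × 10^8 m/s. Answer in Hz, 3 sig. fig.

r = n²a₀/Z = 1.19 × 10^-10 m, v = Zαc/n = 2.92 × 10^6 m/s
f = v/(2πr) = 3.90 × 10^15 Hz

3.90 × 10^15 Hz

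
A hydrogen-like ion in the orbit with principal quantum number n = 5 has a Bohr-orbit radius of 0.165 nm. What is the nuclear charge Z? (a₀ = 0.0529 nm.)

r_n = n²a₀/Z ⇒ Z = n²a₀/r = 5² × 0.0529 / 0.165 ≈ 8.02
Z = 8

8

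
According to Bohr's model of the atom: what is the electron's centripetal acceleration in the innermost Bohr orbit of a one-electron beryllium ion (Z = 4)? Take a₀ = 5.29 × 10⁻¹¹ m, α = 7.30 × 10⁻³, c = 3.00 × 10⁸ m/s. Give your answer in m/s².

5.80 × 10²⁴ m/s²

r = n²a₀/Z = 1.32 × 10⁻¹¹ m, v = Zαc/n = 8.76 × 10⁶ m/s
a = v²/r = (8.76 × 10⁶)² / 1.32 × 10⁻¹¹ = 5.80 × 10²⁴ m/s²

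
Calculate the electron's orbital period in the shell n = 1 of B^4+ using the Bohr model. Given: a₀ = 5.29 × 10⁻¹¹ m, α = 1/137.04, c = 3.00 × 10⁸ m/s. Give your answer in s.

6.07 × 10⁻¹⁸ s

r = n²a₀/Z = 1²·5.29 × 10⁻¹¹/5 = 1.06 × 10⁻¹¹ m
v = Zαc/n = 5·0.00730·3.00 × 10⁸/1 = 1.09 × 10⁷ m/s
T = 2πr/v = 6.07 × 10⁻¹⁸ s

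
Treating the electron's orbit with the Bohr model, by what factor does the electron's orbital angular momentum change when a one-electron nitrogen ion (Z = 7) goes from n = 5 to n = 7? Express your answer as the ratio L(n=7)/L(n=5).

7/5

L = nℏ depends only on n, so L ∝ n.
L(n=7)/L(n=5) = (7/5)^1 = 7/5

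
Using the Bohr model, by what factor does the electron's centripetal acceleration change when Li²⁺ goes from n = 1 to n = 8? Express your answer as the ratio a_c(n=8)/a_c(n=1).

1/4096

a_c ∝ Z^3 · n^-4; with Z fixed, a_c ∝ n^-4.
a_c(n=8)/a_c(n=1) = (8/1)^-4 = 1/4096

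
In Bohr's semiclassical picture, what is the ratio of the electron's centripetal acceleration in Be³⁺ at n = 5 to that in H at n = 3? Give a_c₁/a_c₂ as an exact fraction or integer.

a_c ∝ Z^3 · n^-4
a_c₁/a_c₂ = (4/1)^3 · (5/3)^-4 = 5184/625

5184/625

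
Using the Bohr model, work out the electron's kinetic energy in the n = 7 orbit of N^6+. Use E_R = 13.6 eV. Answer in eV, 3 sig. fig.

For a Coulomb orbit the virial theorem gives K = −E_n.
E_n = −E_R·Z²/n², so K = E_R·Z²/n² = 13.6 × 7²/7² = 13.6 eV

13.6 eV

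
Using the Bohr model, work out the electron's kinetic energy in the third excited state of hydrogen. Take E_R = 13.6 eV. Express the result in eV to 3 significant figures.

For a Coulomb orbit the virial theorem gives K = −E_n.
E_n = −E_R·Z²/n², so K = E_R·Z²/n² = 13.6 × 1²/4² = 0.850 eV

0.850 eV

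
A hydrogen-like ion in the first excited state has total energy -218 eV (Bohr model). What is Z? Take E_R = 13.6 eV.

E_n = −E_R Z²/n² ⇒ Z² = −E_n n²/E_R = 218 × 2² / 13.6 ≈ 64.12
Z = 8

8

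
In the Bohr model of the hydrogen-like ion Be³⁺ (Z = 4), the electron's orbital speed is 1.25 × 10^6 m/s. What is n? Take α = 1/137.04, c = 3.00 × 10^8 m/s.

v_n = Zαc/n ⇒ n = Zαc/v = 4 × 0.00730 × 3.00 × 10^8 / 1.25 × 10^6 ≈ 7.01
n = 7

7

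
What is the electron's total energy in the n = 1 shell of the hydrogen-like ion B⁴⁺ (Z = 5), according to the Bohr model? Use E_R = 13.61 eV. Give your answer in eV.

E_n = −E_R·Z²/n² = −13.61 × 5²/1² = -340.2 eV

-340.2 eV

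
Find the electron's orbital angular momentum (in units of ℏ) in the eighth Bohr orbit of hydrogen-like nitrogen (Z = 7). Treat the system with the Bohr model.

L_n = nℏ, so L/ℏ = n = 8.

8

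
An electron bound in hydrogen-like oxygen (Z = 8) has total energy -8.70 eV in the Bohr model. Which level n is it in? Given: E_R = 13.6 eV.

E_n = −E_R Z²/n² ⇒ n² = E_R Z²/(−E_n) = 13.6 × 8² / 8.70 ≈ 100.05
n = 10

10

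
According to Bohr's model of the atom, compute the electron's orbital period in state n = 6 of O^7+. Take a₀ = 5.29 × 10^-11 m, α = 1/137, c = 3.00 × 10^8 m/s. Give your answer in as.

512 as

r = n²a₀/Z = 6²·5.29 × 10^-11/8 = 2.38 × 10^-10 m
v = Zαc/n = 8·0.00730·3.00 × 10^8/6 = 2.92 × 10^6 m/s
T = 2πr/v = 5.12 × 10^-16 s = 512 as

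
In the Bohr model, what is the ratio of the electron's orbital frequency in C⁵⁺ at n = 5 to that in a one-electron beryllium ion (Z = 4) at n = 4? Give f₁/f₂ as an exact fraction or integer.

144/125

f ∝ Z^2 · n^-3
f₁/f₂ = (6/4)^2 · (5/4)^-3 = 144/125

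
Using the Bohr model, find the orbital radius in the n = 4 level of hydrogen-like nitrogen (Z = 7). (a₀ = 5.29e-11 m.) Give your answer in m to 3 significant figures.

r_n = n²a₀/Z = 4² × 5.29e-11 / 7
    = 16 × 5.29e-11 / 7 = 1.21e-10 m

1.21e-10 m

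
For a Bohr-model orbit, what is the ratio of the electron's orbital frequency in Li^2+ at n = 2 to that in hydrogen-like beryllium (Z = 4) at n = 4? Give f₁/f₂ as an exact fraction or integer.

9/2

f ∝ Z^2 · n^-3
f₁/f₂ = (3/4)^2 · (2/4)^-3 = 9/2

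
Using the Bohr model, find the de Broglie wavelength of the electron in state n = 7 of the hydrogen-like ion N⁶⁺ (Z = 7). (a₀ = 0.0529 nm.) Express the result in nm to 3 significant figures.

The Bohr quantisation condition is nλ = 2πr_n.
r_n = n²a₀/Z = 0.370 nm
λ = 2πr_n/n = 2π·0.370/7 = 0.332 nm

0.332 nm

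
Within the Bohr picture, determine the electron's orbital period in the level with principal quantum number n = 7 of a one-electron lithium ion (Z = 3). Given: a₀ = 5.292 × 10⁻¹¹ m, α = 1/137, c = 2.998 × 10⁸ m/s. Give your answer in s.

r = n²a₀/Z = 7²·5.292 × 10⁻¹¹/3 = 8.644 × 10⁻¹⁰ m
v = Zαc/n = 3·0.007299·2.998 × 10⁸/7 = 9.379 × 10⁵ m/s
T = 2πr/v = 5.791 × 10⁻¹⁵ s

5.791 × 10⁻¹⁵ s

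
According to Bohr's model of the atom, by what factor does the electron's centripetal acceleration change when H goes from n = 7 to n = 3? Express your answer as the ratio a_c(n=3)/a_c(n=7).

a_c ∝ Z^3 · n^-4; with Z fixed, a_c ∝ n^-4.
a_c(n=3)/a_c(n=7) = (3/7)^-4 = 2401/81

2401/81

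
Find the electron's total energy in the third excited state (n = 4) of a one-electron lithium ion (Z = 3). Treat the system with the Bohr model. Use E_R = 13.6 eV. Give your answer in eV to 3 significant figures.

-7.65 eV

E_n = −E_R·Z²/n² = −13.6 × 3²/4² = -7.65 eV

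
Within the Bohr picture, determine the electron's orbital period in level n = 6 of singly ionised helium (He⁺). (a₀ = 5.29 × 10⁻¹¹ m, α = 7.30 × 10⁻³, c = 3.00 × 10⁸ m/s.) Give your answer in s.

8.20 × 10⁻¹⁵ s

r = n²a₀/Z = 6²·5.29 × 10⁻¹¹/2 = 9.52 × 10⁻¹⁰ m
v = Zαc/n = 2·0.00730·3.00 × 10⁸/6 = 7.30 × 10⁵ m/s
T = 2πr/v = 8.20 × 10⁻¹⁵ s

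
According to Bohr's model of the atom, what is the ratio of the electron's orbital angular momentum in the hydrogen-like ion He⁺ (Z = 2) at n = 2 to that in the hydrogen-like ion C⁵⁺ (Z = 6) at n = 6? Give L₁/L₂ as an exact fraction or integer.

L = nℏ is independent of Z.
L₁/L₂ = n₁/n₂ = 2/6 = 1/3

1/3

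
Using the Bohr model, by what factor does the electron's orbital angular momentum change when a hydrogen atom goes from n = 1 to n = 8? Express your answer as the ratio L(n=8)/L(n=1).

L = nℏ depends only on n, so L ∝ n.
L(n=8)/L(n=1) = (8/1)^1 = 8

8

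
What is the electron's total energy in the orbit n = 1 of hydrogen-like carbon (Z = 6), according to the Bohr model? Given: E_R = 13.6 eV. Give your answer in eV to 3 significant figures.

E_n = −E_R·Z²/n² = −13.6 × 6²/1² = -490 eV

-490 eV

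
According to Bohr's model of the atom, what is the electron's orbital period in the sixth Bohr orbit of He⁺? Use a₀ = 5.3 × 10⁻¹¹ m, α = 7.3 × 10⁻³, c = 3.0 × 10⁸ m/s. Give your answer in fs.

r = n²a₀/Z = 6²·5.3 × 10⁻¹¹/2 = 9.5 × 10⁻¹⁰ m
v = Zαc/n = 2·0.0073·3.0 × 10⁸/6 = 7.3 × 10⁵ m/s
T = 2πr/v = 8.2 × 10⁻¹⁵ s = 8.2 fs

8.2 fs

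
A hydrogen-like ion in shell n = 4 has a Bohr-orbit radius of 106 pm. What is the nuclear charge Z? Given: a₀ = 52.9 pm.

8

r_n = n²a₀/Z ⇒ Z = n²a₀/r = 4² × 52.9 / 106 ≈ 7.98
Z = 8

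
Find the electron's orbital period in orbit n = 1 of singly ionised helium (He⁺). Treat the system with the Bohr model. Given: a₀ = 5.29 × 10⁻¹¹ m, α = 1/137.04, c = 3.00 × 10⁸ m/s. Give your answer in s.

3.80 × 10⁻¹⁷ s

r = n²a₀/Z = 1²·5.29 × 10⁻¹¹/2 = 2.65 × 10⁻¹¹ m
v = Zαc/n = 2·0.00730·3.00 × 10⁸/1 = 4.38 × 10⁶ m/s
T = 2πr/v = 3.80 × 10⁻¹⁷ s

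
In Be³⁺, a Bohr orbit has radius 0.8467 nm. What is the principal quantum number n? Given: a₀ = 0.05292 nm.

8

r_n = n²a₀/Z ⇒ n² = rZ/a₀ = 0.8467 × 4 / 0.05292 ≈ 64.00
n = 8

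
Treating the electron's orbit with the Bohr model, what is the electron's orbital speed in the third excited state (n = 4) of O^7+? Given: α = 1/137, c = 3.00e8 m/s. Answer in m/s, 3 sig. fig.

v_n = Zαc/n = 8 × 0.00730 × 3.00e8 / 4
    = 4.38e6 m/s

4.38e6 m/s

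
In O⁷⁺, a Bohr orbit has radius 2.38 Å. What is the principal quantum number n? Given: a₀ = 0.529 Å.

r_n = n²a₀/Z ⇒ n² = rZ/a₀ = 2.38 × 8 / 0.529 ≈ 35.99
n = 6

6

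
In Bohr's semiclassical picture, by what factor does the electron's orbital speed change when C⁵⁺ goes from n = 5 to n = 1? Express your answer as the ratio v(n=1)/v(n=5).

v ∝ Z^1 · n^-1; with Z fixed, v ∝ n^-1.
v(n=1)/v(n=5) = (1/5)^-1 = 5

5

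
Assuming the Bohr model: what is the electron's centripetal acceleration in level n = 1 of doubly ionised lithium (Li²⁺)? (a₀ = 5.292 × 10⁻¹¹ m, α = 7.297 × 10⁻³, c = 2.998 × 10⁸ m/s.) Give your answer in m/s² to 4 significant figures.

2.442 × 10²⁴ m/s²

r = n²a₀/Z = 1.764 × 10⁻¹¹ m, v = Zαc/n = 6.563 × 10⁶ m/s
a = v²/r = (6.563 × 10⁶)² / 1.764 × 10⁻¹¹ = 2.442 × 10²⁴ m/s²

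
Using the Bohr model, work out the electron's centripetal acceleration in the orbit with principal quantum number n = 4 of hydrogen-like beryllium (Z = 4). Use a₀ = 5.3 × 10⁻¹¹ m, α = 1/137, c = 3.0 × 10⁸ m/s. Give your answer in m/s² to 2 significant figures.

r = n²a₀/Z = 2.1 × 10⁻¹⁰ m, v = Zαc/n = 2.2 × 10⁶ m/s
a = v²/r = (2.2 × 10⁶)² / 2.1 × 10⁻¹⁰ = 2.3 × 10²² m/s²

2.3 × 10²² m/s²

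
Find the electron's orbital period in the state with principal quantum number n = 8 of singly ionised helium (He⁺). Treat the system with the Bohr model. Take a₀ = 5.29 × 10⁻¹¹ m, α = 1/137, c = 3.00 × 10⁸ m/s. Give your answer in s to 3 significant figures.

1.94 × 10⁻¹⁴ s

r = n²a₀/Z = 8²·5.29 × 10⁻¹¹/2 = 1.69 × 10⁻⁹ m
v = Zαc/n = 2·0.00730·3.00 × 10⁸/8 = 5.47 × 10⁵ m/s
T = 2πr/v = 1.94 × 10⁻¹⁴ s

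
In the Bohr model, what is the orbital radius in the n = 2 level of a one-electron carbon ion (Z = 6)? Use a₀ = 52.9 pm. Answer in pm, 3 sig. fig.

r_n = n²a₀/Z = 2² × 52.9 / 6
    = 4 × 52.9 / 6 = 35.3 pm

35.3 pm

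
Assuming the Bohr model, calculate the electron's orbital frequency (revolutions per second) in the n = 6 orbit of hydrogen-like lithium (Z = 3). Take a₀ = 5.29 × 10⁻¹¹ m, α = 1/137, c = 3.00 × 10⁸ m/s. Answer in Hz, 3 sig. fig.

2.75 × 10¹⁴ Hz

r = n²a₀/Z = 6.35 × 10⁻¹⁰ m, v = Zαc/n = 1.09 × 10⁶ m/s
f = v/(2πr) = 2.75 × 10¹⁴ Hz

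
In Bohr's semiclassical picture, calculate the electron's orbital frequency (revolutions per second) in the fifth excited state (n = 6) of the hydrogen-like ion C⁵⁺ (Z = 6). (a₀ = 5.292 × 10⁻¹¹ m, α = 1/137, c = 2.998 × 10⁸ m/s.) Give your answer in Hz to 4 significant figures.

r = n²a₀/Z = 3.175 × 10⁻¹⁰ m, v = Zαc/n = 2.188 × 10⁶ m/s
f = v/(2πr) = 1.097 × 10¹⁵ Hz

1.097 × 10¹⁵ Hz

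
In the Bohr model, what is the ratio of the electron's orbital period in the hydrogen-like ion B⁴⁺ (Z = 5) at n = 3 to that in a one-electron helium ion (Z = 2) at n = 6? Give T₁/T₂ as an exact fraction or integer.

T ∝ Z^-2 · n^3
T₁/T₂ = (5/2)^-2 · (3/6)^3 = 1/50

1/50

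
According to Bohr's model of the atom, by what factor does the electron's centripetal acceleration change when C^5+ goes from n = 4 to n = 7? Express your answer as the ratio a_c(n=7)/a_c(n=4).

256/2401

a_c ∝ Z^3 · n^-4; with Z fixed, a_c ∝ n^-4.
a_c(n=7)/a_c(n=4) = (7/4)^-4 = 256/2401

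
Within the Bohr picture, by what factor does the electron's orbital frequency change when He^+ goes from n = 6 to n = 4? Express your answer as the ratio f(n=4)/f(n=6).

f ∝ Z^2 · n^-3; with Z fixed, f ∝ n^-3.
f(n=4)/f(n=6) = (4/6)^-3 = 27/8

27/8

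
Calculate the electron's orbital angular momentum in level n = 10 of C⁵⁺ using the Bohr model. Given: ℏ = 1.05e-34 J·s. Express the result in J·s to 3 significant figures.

1.05e-33 J·s

L_n = nℏ = 10 × 1.05e-34 = 1.05e-33 J·s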